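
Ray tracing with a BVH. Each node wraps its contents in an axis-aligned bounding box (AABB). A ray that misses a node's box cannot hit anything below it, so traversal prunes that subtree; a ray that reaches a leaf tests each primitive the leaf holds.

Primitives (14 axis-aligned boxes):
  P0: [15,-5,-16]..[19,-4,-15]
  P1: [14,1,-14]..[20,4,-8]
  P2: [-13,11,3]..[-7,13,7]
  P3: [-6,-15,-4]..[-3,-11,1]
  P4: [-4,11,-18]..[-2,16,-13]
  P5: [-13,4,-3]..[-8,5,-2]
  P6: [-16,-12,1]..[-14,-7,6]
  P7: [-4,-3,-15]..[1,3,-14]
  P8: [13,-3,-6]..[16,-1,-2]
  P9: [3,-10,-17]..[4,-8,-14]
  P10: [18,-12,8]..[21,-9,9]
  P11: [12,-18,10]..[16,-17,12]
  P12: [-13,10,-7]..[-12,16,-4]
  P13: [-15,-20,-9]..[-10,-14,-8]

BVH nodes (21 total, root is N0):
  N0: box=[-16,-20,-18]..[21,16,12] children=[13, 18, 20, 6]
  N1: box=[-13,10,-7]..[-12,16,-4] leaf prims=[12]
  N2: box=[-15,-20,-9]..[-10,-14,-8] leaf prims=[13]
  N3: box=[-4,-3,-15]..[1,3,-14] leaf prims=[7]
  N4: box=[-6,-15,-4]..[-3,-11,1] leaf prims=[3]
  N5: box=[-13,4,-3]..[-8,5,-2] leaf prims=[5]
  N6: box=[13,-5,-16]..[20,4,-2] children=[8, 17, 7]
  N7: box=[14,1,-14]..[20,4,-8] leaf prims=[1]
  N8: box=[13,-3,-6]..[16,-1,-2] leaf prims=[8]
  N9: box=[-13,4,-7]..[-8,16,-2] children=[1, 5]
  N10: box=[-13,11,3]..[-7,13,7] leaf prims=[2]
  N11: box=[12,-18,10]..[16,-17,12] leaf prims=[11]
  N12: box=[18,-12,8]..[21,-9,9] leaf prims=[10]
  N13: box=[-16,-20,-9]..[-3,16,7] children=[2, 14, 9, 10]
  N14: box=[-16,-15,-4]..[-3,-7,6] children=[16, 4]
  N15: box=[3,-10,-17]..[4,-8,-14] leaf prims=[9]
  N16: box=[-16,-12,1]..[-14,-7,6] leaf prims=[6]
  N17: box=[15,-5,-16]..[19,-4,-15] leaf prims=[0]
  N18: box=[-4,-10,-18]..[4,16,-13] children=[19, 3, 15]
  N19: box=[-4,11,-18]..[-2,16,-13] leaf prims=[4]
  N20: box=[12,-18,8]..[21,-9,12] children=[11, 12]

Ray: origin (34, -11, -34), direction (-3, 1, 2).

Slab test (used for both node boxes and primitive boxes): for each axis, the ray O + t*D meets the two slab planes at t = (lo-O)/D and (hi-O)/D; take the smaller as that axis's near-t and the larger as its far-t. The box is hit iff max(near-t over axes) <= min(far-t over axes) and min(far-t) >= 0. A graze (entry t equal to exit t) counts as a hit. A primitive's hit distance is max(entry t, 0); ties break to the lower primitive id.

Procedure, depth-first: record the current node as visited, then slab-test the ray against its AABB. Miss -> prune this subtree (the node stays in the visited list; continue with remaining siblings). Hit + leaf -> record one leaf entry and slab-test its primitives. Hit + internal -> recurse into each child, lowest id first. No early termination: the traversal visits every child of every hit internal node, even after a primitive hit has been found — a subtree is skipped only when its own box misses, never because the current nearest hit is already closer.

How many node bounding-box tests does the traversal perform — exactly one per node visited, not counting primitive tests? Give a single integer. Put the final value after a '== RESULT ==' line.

Trace the traversal:
N0 x:[13/3,50/3] y:[-9,27] z:[8,23] -> hit [8,50/3], descend [6, 13, 18, 20]
  N6 x:[14/3,7] y:[6,15] z:[9,16] -> miss, prune
  N13 x:[37/3,50/3] y:[-9,27] z:[25/2,41/2] -> hit [25/2,50/3], descend [2, 9, 10, 14]
    N2 x:[44/3,49/3] y:[-9,-3] z:[25/2,13] -> miss, prune
    N9 x:[14,47/3] y:[15,27] z:[27/2,16] -> hit [15,47/3], descend [1, 5]
      N1 x:[46/3,47/3] y:[21,27] z:[27/2,15] -> miss, prune
      N5 x:[14,47/3] y:[15,16] z:[31/2,16] -> hit [31/2,47/3] leaf, test {P5@t=31/2}
    N10 x:[41/3,47/3] y:[22,24] z:[37/2,41/2] -> miss, prune
    N14 x:[37/3,50/3] y:[-4,4] z:[15,20] -> miss, prune
  N18 x:[10,38/3] y:[1,27] z:[8,21/2] -> hit [10,21/2], descend [3, 15, 19]
    N3 x:[11,38/3] y:[8,14] z:[19/2,10] -> miss, prune
    N15 x:[10,31/3] y:[1,3] z:[17/2,10] -> miss, prune
    N19 x:[12,38/3] y:[22,27] z:[8,21/2] -> miss, prune
  N20 x:[13/3,22/3] y:[-7,2] z:[21,23] -> miss, prune

14 AABB tests over nodes [0, 6, 13, 2, 9, 1, 5, 10, 14, 18, 3, 15, 19, 20]; 1 leaf entered; closest P5.

== RESULT ==
14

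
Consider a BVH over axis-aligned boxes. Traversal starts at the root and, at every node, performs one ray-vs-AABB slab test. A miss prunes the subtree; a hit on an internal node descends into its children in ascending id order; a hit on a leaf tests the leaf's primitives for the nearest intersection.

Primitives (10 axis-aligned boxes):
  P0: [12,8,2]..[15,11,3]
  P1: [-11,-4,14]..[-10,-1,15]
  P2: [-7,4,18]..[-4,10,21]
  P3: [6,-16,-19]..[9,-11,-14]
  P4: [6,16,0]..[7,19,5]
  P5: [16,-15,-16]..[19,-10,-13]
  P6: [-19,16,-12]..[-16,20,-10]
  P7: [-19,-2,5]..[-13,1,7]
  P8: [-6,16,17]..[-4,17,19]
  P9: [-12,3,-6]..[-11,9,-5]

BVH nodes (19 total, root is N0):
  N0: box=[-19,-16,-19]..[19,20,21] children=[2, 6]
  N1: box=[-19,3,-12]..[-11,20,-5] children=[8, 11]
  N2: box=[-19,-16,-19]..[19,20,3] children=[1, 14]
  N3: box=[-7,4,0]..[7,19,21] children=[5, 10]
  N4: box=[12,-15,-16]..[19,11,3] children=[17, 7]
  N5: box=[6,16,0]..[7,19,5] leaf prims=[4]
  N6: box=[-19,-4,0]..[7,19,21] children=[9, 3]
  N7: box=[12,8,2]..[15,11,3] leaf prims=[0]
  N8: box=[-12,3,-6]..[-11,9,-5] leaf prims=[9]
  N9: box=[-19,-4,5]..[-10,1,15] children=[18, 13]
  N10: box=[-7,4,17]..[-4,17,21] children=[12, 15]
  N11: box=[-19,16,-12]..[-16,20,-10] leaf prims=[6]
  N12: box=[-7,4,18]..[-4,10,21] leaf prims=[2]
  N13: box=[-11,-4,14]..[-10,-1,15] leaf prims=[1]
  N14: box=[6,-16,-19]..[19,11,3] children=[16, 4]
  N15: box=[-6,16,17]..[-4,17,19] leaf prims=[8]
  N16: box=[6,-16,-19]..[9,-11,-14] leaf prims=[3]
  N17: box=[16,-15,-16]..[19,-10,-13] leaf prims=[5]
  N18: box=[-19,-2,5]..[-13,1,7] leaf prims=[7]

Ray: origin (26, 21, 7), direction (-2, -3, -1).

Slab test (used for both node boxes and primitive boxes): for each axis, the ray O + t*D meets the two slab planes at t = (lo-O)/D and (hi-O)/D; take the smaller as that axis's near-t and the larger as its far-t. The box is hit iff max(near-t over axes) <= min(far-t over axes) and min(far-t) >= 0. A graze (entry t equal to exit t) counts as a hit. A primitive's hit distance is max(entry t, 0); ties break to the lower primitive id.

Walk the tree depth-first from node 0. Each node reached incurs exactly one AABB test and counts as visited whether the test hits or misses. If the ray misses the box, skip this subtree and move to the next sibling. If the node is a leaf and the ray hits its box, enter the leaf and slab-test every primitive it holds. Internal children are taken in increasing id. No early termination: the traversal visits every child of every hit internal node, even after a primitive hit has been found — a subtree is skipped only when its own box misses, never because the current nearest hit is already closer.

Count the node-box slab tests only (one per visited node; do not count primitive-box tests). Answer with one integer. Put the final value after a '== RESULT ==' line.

Traverse from the root:
N0 x:[7/2,45/2] y:[1/3,37/3] z:[-14,26] -> hit [7/2,37/3], descend [2, 6]
  N2 x:[7/2,45/2] y:[1/3,37/3] z:[4,26] -> hit [4,37/3], descend [1, 14]
    N1 x:[37/2,45/2] y:[1/3,6] z:[12,19] -> miss, prune
    N14 x:[7/2,10] y:[10/3,37/3] z:[4,26] -> hit [4,10], descend [4, 16]
      N4 x:[7/2,7] y:[10/3,12] z:[4,23] -> hit [4,7], descend [7, 17]
        N7 x:[11/2,7] y:[10/3,13/3] z:[4,5] -> miss, prune
        N17 x:[7/2,5] y:[31/3,12] z:[20,23] -> miss, prune
      N16 x:[17/2,10] y:[32/3,37/3] z:[21,26] -> miss, prune
  N6 x:[19/2,45/2] y:[2/3,25/3] z:[-14,7] -> miss, prune

Visited [0, 2, 1, 14, 4, 7, 17, 16, 6]. Tests: 9 box, 0 leaf. Nearest: miss.

== RESULT ==
9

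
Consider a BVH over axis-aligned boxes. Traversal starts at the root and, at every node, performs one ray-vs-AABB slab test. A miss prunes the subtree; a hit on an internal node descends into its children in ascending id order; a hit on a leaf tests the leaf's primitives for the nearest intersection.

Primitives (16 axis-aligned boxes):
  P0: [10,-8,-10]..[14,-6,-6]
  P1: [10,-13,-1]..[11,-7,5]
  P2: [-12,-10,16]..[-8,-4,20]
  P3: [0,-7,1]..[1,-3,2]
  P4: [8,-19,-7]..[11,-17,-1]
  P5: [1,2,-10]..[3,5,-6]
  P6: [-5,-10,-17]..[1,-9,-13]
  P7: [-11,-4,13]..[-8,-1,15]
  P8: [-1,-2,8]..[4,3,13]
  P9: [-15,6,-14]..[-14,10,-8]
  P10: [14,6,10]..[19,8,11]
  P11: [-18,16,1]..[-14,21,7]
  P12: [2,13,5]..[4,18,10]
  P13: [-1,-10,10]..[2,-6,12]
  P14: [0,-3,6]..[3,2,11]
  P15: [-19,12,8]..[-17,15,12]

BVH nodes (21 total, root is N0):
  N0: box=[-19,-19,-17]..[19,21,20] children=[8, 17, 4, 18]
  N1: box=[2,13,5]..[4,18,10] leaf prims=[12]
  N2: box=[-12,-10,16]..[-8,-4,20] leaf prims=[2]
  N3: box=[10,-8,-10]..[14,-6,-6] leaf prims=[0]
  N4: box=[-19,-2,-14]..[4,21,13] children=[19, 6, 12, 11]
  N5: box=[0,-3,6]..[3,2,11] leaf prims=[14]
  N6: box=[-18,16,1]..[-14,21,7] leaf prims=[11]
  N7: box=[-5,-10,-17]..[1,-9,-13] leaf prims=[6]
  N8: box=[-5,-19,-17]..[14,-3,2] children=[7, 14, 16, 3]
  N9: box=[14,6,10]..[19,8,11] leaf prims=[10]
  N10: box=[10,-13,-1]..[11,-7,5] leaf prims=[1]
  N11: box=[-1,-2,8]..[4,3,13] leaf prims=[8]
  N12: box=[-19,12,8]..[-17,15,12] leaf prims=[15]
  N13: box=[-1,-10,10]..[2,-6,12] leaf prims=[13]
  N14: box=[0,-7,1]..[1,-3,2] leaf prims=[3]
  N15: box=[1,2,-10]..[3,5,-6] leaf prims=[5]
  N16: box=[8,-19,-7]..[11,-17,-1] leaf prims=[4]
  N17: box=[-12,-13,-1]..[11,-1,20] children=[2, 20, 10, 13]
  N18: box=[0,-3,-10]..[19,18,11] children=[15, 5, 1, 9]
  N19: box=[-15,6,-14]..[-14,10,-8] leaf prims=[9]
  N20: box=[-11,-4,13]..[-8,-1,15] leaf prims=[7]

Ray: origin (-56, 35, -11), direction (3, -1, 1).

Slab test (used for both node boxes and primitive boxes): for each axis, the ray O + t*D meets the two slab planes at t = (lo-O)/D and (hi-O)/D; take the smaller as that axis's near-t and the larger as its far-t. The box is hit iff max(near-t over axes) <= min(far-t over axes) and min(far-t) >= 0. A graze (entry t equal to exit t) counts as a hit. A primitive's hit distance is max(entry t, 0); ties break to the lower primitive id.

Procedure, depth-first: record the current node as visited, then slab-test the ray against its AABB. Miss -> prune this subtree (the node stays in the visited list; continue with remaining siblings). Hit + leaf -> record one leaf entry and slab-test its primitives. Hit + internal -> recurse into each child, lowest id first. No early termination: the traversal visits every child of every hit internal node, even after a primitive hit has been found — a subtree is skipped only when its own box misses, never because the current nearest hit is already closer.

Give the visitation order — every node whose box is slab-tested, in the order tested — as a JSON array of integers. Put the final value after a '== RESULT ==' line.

Traverse from the root:
N0 x:[37/3,25] y:[14,54] z:[-6,31] -> hit [14,25], descend [4, 8, 17, 18]
  N4 x:[37/3,20] y:[14,37] z:[-3,24] -> hit [14,20], descend [6, 11, 12, 19]
    N6 x:[38/3,14] y:[14,19] z:[12,18] -> hit [14,14] leaf, test {P11@t=14}
    N11 x:[55/3,20] y:[32,37] z:[19,24] -> miss, prune
    N12 x:[37/3,13] y:[20,23] z:[19,23] -> miss, prune
    N19 x:[41/3,14] y:[25,29] z:[-3,3] -> miss, prune
  N8 x:[17,70/3] y:[38,54] z:[-6,13] -> miss, prune
  N17 x:[44/3,67/3] y:[36,48] z:[10,31] -> miss, prune
  N18 x:[56/3,25] y:[17,38] z:[1,22] -> hit [56/3,22], descend [1, 5, 9, 15]
    N1 x:[58/3,20] y:[17,22] z:[16,21] -> hit [58/3,20] leaf, test {P12@t=58/3}
    N5 x:[56/3,59/3] y:[33,38] z:[17,22] -> miss, prune
    N9 x:[70/3,25] y:[27,29] z:[21,22] -> miss, prune
    N15 x:[19,59/3] y:[30,33] z:[1,5] -> miss, prune

order=[0, 4, 6, 11, 12, 19, 8, 17, 18, 1, 5, 9, 15]  |boxes|=13  |leaves|=2  hit=P11

== RESULT ==
[0, 4, 6, 11, 12, 19, 8, 17, 18, 1, 5, 9, 15]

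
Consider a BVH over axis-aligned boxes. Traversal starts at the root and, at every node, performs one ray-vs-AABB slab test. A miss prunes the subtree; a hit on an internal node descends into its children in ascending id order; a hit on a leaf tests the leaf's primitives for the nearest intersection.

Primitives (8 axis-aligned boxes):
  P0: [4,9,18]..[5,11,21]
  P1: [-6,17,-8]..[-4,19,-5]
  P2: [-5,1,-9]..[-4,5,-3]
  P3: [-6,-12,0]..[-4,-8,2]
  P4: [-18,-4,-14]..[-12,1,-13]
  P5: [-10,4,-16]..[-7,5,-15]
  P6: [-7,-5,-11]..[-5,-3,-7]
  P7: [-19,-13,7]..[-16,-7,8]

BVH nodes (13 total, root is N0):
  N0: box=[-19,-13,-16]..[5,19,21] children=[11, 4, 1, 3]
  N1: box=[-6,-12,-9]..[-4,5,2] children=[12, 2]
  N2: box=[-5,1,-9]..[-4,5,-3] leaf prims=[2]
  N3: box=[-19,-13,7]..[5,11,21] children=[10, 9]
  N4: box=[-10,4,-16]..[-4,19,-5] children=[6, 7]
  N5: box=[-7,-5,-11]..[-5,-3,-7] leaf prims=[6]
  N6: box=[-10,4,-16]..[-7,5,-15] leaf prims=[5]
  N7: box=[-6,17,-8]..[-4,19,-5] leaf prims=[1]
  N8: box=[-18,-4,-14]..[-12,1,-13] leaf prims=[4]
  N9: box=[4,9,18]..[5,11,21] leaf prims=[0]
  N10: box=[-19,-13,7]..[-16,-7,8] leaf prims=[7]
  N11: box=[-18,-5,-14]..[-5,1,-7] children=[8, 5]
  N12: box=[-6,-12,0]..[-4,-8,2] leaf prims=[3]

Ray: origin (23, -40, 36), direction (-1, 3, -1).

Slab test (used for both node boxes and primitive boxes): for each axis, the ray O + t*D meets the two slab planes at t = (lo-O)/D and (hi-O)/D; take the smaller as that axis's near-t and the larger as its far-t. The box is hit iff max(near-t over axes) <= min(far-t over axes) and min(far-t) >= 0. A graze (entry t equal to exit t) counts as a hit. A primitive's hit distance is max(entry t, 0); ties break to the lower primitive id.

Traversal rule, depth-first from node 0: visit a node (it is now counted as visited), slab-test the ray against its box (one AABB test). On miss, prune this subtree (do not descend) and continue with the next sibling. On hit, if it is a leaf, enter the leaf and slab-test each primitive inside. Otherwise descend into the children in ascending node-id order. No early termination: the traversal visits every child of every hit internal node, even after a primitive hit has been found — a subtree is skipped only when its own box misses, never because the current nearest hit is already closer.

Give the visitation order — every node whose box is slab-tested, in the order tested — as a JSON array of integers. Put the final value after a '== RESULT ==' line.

Traverse from the root:
N0 x:[18,42] y:[9,59/3] z:[15,52] -> hit [18,59/3], descend [1, 3, 4, 11]
  N1 x:[27,29] y:[28/3,15] z:[34,45] -> miss, prune
  N3 x:[18,42] y:[9,17] z:[15,29] -> miss, prune
  N4 x:[27,33] y:[44/3,59/3] z:[41,52] -> miss, prune
  N11 x:[28,41] y:[35/3,41/3] z:[43,50] -> miss, prune

order=[0, 1, 3, 4, 11]  |boxes|=5  |leaves|=0  hit=miss

== RESULT ==
[0, 1, 3, 4, 11]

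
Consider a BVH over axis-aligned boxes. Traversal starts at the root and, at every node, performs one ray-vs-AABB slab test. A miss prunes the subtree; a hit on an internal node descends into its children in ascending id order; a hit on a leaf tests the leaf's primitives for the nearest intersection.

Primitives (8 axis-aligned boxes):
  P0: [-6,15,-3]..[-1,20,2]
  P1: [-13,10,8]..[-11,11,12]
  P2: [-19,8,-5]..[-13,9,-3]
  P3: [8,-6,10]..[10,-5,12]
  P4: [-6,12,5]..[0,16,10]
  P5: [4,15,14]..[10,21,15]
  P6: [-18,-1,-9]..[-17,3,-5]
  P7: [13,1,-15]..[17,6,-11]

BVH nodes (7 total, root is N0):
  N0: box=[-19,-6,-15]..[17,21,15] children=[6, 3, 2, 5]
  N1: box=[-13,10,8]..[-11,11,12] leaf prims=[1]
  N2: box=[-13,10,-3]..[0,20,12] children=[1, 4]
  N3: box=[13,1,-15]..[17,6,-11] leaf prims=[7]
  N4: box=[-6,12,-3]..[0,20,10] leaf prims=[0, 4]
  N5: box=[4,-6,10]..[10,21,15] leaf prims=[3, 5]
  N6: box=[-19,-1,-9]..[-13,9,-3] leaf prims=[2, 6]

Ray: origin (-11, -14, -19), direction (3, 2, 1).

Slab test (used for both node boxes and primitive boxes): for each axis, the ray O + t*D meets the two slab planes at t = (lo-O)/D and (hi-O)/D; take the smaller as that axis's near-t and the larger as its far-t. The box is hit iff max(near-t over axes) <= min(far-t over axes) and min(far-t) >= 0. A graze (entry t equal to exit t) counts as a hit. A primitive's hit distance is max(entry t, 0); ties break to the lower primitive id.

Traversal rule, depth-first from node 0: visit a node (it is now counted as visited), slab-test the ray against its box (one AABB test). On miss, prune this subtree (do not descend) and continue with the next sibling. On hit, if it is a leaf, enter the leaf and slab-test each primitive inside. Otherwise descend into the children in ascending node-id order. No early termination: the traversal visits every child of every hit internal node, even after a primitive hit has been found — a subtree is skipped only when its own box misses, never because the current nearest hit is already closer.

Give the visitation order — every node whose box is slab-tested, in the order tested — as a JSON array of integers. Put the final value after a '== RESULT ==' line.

Walk:
N0 x:[-8/3,28/3] y:[4,35/2] z:[4,34] -> hit [4,28/3], descend [2, 3, 5, 6]
  N2 x:[-2/3,11/3] y:[12,17] z:[16,31] -> miss, prune
  N3 x:[8,28/3] y:[15/2,10] z:[4,8] -> hit [8,8] leaf, test {P7@t=8}
  N5 x:[5,7] y:[4,35/2] z:[29,34] -> miss, prune
  N6 x:[-8/3,-2/3] y:[13/2,23/2] z:[10,16] -> miss, prune

Visited [0, 2, 3, 5, 6]. Tests: 5 box, 1 leaf. Nearest: P7.

== RESULT ==
[0, 2, 3, 5, 6]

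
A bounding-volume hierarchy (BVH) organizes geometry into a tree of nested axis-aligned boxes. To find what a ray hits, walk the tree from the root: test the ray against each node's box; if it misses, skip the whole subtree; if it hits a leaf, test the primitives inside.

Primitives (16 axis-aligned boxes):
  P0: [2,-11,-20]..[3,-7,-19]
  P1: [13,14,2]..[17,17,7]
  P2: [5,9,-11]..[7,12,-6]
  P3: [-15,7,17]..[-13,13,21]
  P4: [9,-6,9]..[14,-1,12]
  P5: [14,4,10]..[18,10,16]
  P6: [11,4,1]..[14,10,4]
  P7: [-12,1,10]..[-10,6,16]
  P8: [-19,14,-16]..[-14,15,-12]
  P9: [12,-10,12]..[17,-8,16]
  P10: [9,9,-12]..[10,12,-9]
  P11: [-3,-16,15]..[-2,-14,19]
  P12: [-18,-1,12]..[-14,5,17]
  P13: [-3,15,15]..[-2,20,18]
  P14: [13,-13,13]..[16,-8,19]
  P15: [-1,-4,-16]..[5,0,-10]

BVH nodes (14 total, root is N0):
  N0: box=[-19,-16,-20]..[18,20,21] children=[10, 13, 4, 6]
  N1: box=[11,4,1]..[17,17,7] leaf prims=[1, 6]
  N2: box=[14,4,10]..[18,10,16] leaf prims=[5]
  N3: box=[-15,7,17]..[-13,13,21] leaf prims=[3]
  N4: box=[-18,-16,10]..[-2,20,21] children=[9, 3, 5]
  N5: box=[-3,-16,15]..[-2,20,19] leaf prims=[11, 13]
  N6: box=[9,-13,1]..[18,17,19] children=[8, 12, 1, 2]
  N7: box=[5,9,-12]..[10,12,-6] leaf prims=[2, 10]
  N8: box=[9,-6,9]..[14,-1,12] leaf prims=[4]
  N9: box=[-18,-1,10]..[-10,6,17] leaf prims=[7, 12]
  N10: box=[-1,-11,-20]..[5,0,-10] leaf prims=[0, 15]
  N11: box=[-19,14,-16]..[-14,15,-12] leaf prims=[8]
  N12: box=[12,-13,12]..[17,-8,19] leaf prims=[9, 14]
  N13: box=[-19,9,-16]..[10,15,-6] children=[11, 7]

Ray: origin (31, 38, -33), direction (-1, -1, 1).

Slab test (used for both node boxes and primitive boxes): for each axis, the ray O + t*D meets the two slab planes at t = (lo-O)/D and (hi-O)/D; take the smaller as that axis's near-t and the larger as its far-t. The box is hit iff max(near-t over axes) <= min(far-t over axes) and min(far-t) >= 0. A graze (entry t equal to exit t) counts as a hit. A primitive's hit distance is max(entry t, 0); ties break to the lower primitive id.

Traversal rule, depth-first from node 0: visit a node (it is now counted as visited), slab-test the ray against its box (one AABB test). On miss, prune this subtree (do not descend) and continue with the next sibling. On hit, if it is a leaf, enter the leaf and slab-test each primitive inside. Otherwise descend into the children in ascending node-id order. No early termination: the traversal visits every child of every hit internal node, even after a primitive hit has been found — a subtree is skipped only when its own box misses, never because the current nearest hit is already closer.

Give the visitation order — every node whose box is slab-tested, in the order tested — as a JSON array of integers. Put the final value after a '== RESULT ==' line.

Trace the traversal:
N0 x:[13,50] y:[18,54] z:[13,54] -> hit [18,50], descend [4, 6, 10, 13]
  N4 x:[33,49] y:[18,54] z:[43,54] -> hit [43,49], descend [3, 5, 9]
    N3 x:[44,46] y:[25,31] z:[50,54] -> miss, prune
    N5 x:[33,34] y:[18,54] z:[48,52] -> miss, prune
    N9 x:[41,49] y:[32,39] z:[43,50] -> miss, prune
  N6 x:[13,22] y:[21,51] z:[34,52] -> miss, prune
  N10 x:[26,32] y:[38,49] z:[13,23] -> miss, prune
  N13 x:[21,50] y:[23,29] z:[17,27] -> hit [23,27], descend [7, 11]
    N7 x:[21,26] y:[26,29] z:[21,27] -> hit [26,26] leaf, test {P2@t=26, P10(miss)}
    N11 x:[45,50] y:[23,24] z:[17,21] -> miss, prune

10 AABB tests over nodes [0, 4, 3, 5, 9, 6, 10, 13, 7, 11]; 1 leaf entered; closest P2.

== RESULT ==
[0, 4, 3, 5, 9, 6, 10, 13, 7, 11]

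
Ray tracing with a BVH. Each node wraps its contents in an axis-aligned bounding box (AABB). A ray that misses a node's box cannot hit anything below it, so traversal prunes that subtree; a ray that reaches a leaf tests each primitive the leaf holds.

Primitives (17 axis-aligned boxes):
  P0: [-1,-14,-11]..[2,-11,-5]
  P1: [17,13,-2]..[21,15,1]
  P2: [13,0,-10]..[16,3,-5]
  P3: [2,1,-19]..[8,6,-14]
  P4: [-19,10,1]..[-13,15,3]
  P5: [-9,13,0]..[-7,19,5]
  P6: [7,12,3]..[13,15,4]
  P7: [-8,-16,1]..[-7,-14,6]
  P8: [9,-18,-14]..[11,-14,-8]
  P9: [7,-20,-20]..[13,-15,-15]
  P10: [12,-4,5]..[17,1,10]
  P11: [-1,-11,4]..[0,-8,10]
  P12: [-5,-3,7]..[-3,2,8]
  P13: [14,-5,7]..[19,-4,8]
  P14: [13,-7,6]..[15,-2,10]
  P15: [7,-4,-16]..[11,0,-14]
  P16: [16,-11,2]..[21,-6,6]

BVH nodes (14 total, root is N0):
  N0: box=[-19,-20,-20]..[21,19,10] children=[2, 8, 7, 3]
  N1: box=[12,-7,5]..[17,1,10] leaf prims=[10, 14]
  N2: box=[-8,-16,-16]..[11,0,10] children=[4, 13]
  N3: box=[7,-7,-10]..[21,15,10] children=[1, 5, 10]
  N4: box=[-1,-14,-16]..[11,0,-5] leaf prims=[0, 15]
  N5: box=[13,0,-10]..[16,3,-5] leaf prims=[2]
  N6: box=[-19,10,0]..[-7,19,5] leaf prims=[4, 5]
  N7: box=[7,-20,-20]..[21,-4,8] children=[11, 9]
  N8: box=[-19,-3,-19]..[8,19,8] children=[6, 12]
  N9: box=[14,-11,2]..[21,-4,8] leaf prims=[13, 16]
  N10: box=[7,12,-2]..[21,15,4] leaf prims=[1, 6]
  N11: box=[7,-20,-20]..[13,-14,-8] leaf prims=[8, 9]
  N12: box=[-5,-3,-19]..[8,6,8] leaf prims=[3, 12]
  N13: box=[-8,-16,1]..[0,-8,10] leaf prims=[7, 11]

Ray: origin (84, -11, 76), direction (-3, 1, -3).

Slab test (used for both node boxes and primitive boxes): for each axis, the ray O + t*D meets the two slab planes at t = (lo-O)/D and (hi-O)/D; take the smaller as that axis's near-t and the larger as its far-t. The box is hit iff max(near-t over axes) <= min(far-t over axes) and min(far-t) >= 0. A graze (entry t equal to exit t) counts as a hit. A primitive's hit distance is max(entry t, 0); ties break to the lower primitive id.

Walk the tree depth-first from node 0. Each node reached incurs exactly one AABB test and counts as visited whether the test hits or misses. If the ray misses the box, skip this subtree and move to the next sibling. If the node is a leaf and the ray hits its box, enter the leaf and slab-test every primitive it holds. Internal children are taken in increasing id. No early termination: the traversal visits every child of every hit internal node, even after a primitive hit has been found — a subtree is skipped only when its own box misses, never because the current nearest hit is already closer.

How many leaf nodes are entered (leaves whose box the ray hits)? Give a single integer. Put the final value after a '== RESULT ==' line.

Traverse from the root:
N0 x:[21,103/3] y:[-9,30] z:[22,32] -> hit [22,30], descend [2, 3, 7, 8]
  N2 x:[73/3,92/3] y:[-5,11] z:[22,92/3] -> miss, prune
  N3 x:[21,77/3] y:[4,26] z:[22,86/3] -> hit [22,77/3], descend [1, 5, 10]
    N1 x:[67/3,24] y:[4,12] z:[22,71/3] -> miss, prune
    N5 x:[68/3,71/3] y:[11,14] z:[27,86/3] -> miss, prune
    N10 x:[21,77/3] y:[23,26] z:[24,26] -> hit [24,77/3] leaf, test {P1(miss), P6@t=24}
  N7 x:[21,77/3] y:[-9,7] z:[68/3,32] -> miss, prune
  N8 x:[76/3,103/3] y:[8,30] z:[68/3,95/3] -> hit [76/3,30], descend [6, 12]
    N6 x:[91/3,103/3] y:[21,30] z:[71/3,76/3] -> miss, prune
    N12 x:[76/3,89/3] y:[8,17] z:[68/3,95/3] -> miss, prune

10 AABB tests over nodes [0, 2, 3, 1, 5, 10, 7, 8, 6, 12]; 1 leaf entered; closest P6.

== RESULT ==
1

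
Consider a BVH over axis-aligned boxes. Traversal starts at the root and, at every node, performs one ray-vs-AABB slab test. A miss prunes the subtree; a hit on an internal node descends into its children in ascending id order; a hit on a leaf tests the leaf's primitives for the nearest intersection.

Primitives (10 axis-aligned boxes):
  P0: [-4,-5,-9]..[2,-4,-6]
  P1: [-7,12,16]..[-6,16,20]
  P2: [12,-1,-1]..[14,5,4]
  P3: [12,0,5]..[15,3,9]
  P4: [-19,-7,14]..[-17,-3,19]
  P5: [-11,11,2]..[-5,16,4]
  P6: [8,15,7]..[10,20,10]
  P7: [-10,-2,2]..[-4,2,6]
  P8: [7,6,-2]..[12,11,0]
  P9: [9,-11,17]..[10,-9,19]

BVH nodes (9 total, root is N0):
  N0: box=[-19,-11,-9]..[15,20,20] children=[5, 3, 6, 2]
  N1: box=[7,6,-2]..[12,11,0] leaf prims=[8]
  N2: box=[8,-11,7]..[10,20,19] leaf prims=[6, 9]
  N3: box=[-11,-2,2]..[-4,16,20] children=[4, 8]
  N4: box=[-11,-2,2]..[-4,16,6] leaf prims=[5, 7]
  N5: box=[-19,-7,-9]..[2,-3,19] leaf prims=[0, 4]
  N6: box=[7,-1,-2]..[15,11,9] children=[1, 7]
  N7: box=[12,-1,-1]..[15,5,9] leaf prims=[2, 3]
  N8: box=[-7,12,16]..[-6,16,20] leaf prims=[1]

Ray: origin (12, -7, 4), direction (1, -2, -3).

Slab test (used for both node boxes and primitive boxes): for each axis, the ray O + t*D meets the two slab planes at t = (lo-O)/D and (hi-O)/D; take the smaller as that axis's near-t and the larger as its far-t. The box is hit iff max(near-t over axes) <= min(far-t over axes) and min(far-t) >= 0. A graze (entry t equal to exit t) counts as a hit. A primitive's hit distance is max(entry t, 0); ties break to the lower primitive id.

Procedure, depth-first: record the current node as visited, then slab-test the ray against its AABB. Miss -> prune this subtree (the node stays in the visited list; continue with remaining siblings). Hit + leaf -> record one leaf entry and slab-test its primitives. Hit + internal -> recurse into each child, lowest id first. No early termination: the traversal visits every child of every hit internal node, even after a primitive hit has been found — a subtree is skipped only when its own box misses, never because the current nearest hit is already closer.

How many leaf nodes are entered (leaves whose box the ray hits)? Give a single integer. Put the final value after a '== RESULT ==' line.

Trace the traversal:
N0 x:[-31,3] y:[-27/2,2] z:[-16/3,13/3] -> hit [-16/3,2], descend [2, 3, 5, 6]
  N2 x:[-4,-2] y:[-27/2,2] z:[-5,-1] -> miss, prune
  N3 x:[-23,-16] y:[-23/2,-5/2] z:[-16/3,2/3] -> miss, prune
  N5 x:[-31,-10] y:[-2,0] z:[-5,13/3] -> miss, prune
  N6 x:[-5,3] y:[-9,-3] z:[-5/3,2] -> miss, prune

Summary -> nodes [0, 2, 3, 5, 6]; box-tests=5; leaf-entries=0; first=miss

== RESULT ==
0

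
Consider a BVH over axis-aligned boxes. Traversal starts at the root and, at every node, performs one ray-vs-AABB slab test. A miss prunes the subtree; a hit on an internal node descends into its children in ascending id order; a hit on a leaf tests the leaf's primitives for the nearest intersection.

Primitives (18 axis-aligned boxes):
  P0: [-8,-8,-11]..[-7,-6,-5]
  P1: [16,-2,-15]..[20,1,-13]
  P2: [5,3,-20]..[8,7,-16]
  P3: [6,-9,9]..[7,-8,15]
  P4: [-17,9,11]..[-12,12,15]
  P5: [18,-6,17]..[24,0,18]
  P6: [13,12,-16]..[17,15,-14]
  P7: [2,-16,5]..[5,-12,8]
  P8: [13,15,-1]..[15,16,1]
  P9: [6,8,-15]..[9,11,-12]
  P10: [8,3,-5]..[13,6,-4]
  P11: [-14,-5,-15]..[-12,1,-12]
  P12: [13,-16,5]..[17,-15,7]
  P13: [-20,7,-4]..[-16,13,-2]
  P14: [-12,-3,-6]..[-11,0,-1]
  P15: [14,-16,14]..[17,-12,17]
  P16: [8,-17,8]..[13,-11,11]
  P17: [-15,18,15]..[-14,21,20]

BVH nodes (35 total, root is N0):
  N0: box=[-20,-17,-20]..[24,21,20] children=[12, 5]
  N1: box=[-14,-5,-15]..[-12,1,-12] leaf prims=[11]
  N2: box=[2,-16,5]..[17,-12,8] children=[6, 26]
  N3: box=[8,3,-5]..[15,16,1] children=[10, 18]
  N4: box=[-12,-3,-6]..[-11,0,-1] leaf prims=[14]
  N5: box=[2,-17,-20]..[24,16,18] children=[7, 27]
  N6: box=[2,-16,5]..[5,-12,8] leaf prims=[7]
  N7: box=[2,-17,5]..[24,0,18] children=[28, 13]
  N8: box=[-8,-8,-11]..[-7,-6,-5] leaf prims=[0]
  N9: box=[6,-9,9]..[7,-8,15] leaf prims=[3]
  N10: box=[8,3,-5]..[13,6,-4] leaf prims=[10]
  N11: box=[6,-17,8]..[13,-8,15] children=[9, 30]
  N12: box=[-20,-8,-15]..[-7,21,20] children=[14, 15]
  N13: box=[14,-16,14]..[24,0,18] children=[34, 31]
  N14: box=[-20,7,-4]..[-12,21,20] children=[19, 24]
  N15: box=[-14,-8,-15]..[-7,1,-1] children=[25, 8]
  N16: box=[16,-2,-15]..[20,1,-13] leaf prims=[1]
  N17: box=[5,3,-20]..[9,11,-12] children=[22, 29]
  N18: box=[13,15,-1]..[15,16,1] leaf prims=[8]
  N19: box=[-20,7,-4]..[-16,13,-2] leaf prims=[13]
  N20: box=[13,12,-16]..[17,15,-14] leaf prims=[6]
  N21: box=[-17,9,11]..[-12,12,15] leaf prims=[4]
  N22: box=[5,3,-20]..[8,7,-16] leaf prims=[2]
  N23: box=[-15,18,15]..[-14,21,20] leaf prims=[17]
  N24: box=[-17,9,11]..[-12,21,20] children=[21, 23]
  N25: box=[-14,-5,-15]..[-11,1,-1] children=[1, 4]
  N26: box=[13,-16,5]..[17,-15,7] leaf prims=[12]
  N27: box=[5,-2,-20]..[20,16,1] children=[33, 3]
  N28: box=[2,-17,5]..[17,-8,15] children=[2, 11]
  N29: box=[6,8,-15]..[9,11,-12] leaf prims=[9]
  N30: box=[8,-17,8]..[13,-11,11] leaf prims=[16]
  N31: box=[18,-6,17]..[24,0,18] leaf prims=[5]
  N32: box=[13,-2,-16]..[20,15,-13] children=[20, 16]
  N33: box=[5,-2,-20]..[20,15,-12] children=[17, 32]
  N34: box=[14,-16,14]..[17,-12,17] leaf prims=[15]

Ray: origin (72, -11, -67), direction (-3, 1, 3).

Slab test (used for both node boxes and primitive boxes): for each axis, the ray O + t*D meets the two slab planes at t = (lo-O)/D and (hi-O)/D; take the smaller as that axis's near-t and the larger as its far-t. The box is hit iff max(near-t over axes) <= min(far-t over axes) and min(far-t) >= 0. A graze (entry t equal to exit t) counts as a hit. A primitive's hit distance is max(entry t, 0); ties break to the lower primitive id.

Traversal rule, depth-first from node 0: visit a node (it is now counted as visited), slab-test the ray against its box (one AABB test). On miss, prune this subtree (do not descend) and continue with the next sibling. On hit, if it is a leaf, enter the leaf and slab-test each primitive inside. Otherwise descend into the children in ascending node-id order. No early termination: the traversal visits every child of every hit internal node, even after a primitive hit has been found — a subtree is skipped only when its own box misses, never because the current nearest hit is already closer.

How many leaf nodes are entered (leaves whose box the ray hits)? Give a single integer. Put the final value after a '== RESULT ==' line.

Trace the traversal:
N0 x:[16,92/3] y:[-6,32] z:[47/3,29] -> hit [16,29], descend [5, 12]
  N5 x:[16,70/3] y:[-6,27] z:[47/3,85/3] -> hit [16,70/3], descend [7, 27]
    N7 x:[16,70/3] y:[-6,11] z:[24,85/3] -> miss, prune
    N27 x:[52/3,67/3] y:[9,27] z:[47/3,68/3] -> hit [52/3,67/3], descend [3, 33]
      N3 x:[19,64/3] y:[14,27] z:[62/3,68/3] -> hit [62/3,64/3], descend [10, 18]
        N10 x:[59/3,64/3] y:[14,17] z:[62/3,21] -> miss, prune
        N18 x:[19,59/3] y:[26,27] z:[22,68/3] -> miss, prune
      N33 x:[52/3,67/3] y:[9,26] z:[47/3,55/3] -> hit [52/3,55/3], descend [17, 32]
        N17 x:[21,67/3] y:[14,22] z:[47/3,55/3] -> miss, prune
        N32 x:[52/3,59/3] y:[9,26] z:[17,18] -> hit [52/3,18], descend [16, 20]
          N16 x:[52/3,56/3] y:[9,12] z:[52/3,18] -> miss, prune
          N20 x:[55/3,59/3] y:[23,26] z:[17,53/3] -> miss, prune
  N12 x:[79/3,92/3] y:[3,32] z:[52/3,29] -> hit [79/3,29], descend [14, 15]
    N14 x:[28,92/3] y:[18,32] z:[21,29] -> hit [28,29], descend [19, 24]
      N19 x:[88/3,92/3] y:[18,24] z:[21,65/3] -> miss, prune
      N24 x:[28,89/3] y:[20,32] z:[26,29] -> hit [28,29], descend [21, 23]
        N21 x:[28,89/3] y:[20,23] z:[26,82/3] -> miss, prune
        N23 x:[86/3,29] y:[29,32] z:[82/3,29] -> hit [29,29] leaf, test {P17@t=29}
    N15 x:[79/3,86/3] y:[3,12] z:[52/3,22] -> miss, prune

Summary -> nodes [0, 5, 7, 27, 3, 10, 18, 33, 17, 32, 16, 20, 12, 14, 19, 24, 21, 23, 15]; box-tests=19; leaf-entries=1; first=P17

== RESULT ==
1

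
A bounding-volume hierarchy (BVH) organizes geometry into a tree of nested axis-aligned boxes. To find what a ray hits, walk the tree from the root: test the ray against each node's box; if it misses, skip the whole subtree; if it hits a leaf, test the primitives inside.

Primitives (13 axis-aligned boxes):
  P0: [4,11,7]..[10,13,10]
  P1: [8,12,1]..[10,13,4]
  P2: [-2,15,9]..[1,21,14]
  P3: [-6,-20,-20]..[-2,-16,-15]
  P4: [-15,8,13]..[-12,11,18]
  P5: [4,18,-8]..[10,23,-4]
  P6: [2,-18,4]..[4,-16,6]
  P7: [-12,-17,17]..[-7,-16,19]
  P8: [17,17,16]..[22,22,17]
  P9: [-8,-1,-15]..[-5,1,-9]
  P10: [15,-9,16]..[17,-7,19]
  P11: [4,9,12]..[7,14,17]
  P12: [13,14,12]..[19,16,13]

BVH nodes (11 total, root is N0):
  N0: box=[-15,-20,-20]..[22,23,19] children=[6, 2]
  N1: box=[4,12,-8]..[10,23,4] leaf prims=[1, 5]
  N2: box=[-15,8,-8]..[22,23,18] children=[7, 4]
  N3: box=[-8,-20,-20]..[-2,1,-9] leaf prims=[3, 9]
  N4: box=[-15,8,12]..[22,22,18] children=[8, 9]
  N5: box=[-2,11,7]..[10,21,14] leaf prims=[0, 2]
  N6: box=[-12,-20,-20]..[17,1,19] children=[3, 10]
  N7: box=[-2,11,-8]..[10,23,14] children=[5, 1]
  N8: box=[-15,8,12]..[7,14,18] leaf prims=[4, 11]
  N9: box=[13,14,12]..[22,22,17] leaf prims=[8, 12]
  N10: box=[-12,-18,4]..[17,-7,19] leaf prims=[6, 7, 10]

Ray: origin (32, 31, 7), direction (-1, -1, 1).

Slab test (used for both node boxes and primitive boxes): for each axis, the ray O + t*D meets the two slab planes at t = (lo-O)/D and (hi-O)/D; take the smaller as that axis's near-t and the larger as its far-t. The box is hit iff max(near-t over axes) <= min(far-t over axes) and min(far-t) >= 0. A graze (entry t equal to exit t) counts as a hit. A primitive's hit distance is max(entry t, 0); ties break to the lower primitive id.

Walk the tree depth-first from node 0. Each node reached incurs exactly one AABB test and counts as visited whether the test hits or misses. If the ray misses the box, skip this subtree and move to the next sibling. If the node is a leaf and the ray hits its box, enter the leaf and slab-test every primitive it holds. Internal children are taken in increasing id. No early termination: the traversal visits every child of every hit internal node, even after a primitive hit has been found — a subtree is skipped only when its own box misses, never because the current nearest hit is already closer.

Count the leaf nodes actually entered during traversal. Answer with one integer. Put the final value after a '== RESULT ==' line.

Walk:
N0 x:[10,47] y:[8,51] z:[-27,12] -> hit [10,12], descend [2, 6]
  N2 x:[10,47] y:[8,23] z:[-15,11] -> hit [10,11], descend [4, 7]
    N4 x:[10,47] y:[9,23] z:[5,11] -> hit [10,11], descend [8, 9]
      N8 x:[25,47] y:[17,23] z:[5,11] -> miss, prune
      N9 x:[10,19] y:[9,17] z:[5,10] -> hit [10,10] leaf, test {P8@t=10, P12(miss)}
    N7 x:[22,34] y:[8,20] z:[-15,7] -> miss, prune
  N6 x:[15,44] y:[30,51] z:[-27,12] -> miss, prune

Summary -> nodes [0, 2, 4, 8, 9, 7, 6]; box-tests=7; leaf-entries=1; first=P8

== RESULT ==
1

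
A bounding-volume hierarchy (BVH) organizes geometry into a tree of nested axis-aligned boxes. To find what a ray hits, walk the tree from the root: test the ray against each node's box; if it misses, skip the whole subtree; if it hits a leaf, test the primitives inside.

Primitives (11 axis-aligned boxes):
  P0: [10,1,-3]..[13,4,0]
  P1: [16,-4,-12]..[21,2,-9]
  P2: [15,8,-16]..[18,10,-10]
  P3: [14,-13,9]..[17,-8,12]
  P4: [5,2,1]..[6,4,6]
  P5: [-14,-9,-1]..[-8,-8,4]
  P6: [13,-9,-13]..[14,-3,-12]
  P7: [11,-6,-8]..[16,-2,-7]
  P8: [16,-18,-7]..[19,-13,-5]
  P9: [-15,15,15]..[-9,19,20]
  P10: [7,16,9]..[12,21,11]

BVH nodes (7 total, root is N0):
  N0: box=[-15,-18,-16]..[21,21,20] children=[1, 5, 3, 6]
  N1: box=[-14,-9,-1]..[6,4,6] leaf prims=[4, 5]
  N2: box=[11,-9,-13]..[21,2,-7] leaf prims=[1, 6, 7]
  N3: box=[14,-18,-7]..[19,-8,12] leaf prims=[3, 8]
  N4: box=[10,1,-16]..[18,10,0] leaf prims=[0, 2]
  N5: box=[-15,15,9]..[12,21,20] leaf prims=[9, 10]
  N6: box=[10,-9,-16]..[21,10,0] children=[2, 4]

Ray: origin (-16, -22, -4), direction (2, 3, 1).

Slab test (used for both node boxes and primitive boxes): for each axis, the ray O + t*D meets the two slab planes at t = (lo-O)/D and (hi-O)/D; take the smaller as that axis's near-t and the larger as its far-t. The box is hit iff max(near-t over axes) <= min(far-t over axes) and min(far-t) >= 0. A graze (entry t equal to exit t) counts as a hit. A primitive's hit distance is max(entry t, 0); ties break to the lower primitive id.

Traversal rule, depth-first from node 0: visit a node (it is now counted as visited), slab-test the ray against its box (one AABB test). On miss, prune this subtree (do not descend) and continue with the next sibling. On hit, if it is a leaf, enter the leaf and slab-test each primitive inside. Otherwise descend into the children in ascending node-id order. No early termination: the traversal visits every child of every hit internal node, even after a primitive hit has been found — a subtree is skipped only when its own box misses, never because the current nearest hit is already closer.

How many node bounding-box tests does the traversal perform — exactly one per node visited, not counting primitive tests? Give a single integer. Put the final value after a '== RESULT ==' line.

Traverse from the root:
N0 x:[1/2,37/2] y:[4/3,43/3] z:[-12,24] -> hit [4/3,43/3], descend [1, 3, 5, 6]
  N1 x:[1,11] y:[13/3,26/3] z:[3,10] -> hit [13/3,26/3] leaf, test {P4(miss), P5(miss)}
  N3 x:[15,35/2] y:[4/3,14/3] z:[-3,16] -> miss, prune
  N5 x:[1/2,14] y:[37/3,43/3] z:[13,24] -> hit [13,14] leaf, test {P9(miss), P10@t=13}
  N6 x:[13,37/2] y:[13/3,32/3] z:[-12,4] -> miss, prune

Summary -> nodes [0, 1, 3, 5, 6]; box-tests=5; leaf-entries=2; first=P10

== RESULT ==
5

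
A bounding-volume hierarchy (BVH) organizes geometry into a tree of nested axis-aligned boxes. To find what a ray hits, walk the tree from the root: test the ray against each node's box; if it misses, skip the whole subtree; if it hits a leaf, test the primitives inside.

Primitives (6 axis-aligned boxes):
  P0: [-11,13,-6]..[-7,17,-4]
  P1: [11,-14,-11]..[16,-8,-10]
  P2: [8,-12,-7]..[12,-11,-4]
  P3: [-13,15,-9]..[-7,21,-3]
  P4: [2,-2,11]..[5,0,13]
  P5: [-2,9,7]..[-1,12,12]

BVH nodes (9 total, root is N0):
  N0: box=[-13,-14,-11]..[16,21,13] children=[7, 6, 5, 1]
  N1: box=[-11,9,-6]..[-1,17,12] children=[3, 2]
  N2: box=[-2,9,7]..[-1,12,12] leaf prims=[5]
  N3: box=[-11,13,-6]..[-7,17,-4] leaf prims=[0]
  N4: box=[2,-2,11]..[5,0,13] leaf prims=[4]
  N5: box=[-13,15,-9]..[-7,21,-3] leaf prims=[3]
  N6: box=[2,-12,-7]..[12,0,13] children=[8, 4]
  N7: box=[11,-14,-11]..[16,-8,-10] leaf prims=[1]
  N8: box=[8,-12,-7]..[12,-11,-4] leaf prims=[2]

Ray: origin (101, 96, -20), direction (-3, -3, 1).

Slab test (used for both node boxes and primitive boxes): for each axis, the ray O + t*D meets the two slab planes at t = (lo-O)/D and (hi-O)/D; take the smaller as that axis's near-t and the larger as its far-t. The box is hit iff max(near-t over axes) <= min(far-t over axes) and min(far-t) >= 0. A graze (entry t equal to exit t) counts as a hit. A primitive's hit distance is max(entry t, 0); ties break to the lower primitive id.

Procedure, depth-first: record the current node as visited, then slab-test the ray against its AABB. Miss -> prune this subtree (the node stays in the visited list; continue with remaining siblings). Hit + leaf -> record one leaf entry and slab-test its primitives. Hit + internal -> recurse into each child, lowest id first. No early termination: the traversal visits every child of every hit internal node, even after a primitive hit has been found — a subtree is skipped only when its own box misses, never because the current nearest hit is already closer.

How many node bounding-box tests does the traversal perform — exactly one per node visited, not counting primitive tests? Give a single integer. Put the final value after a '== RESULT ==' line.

Walk:
N0 x:[85/3,38] y:[25,110/3] z:[9,33] -> hit [85/3,33], descend [1, 5, 6, 7]
  N1 x:[34,112/3] y:[79/3,29] z:[14,32] -> miss, prune
  N5 x:[36,38] y:[25,27] z:[11,17] -> miss, prune
  N6 x:[89/3,33] y:[32,36] z:[13,33] -> hit [32,33], descend [4, 8]
    N4 x:[32,33] y:[32,98/3] z:[31,33] -> hit [32,98/3] leaf, test {P4@t=32}
    N8 x:[89/3,31] y:[107/3,36] z:[13,16] -> miss, prune
  N7 x:[85/3,30] y:[104/3,110/3] z:[9,10] -> miss, prune

Visited [0, 1, 5, 6, 4, 8, 7]. Tests: 7 box, 1 leaf. Nearest: P4.

== RESULT ==
7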